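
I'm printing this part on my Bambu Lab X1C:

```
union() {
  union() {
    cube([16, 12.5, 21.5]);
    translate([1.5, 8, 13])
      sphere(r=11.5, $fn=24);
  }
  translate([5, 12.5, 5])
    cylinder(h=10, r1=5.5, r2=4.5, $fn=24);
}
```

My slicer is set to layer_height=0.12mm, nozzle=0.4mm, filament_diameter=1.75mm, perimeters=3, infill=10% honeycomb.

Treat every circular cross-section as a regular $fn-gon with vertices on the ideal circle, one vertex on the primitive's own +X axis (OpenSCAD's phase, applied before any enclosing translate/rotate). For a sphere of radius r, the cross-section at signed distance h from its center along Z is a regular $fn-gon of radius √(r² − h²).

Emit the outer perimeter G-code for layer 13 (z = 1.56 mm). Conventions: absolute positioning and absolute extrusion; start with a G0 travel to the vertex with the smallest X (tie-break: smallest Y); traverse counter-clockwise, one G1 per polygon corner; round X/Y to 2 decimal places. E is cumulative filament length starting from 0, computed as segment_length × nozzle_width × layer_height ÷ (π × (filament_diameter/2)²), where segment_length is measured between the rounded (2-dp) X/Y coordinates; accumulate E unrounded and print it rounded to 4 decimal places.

G0 X0.00 Y0.00 Z1.56
G1 X16.00 Y0.00 E0.3193
G1 X16.00 Y12.50 E0.5687
G1 X0.00 Y12.50 E0.8880
G1 X0.00 Y0.00 E1.1375

At z = 1.56 mm: the cube is present — its section is the full 16×12.5 rectangle; the sphere at (1.5, 8): section is a regular 24-gon, circumradius = √(r²−h²) = √(11.5²−11.44²) = 1.173; Taking the union: the r=11.5 sphere at (1.5, 8) lies entirely inside the 16×12.5 cube, so the union is just the 16×12.5 cube — 1 connected region; the cone at (5, 12.5) is not intersected at this z (z outside [5, 15]); Merging all regions: only that combined region is present, so the union is just that shape — 1 connected region. The outline is a single polygon with 4 vertices. Extrusion per mm of travel: 0.4 × 0.12 / (π × 0.875²) = 0.019956. Accumulating E over each segment gives final E = 1.1375.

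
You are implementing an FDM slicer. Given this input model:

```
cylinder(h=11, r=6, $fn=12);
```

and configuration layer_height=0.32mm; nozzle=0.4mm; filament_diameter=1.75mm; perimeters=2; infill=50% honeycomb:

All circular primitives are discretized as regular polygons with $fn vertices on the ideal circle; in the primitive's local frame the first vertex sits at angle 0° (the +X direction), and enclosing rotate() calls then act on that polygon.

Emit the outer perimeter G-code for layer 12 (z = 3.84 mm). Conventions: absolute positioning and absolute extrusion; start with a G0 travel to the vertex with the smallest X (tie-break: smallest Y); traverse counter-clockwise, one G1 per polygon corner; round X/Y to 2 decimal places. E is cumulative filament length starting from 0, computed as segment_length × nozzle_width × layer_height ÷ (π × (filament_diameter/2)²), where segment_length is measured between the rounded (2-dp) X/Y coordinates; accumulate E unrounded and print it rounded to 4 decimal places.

At z = 3.84 mm: the r=6 cylinder contributes a regular 12-gon of circumradius 6. The outline is a single polygon with 12 vertices. Extrusion per mm of travel: 0.4 × 0.32 / (π × 0.875²) = 0.053216. Accumulating E over each segment gives final E = 1.9841.

G0 X-6.00 Y0.00 Z3.84
G1 X-5.20 Y-3.00 E0.1652
G1 X-3.00 Y-5.20 E0.3308
G1 X0.00 Y-6.00 E0.4960
G1 X3.00 Y-5.20 E0.6613
G1 X5.20 Y-3.00 E0.8268
G1 X6.00 Y0.00 E0.9921
G1 X5.20 Y3.00 E1.1573
G1 X3.00 Y5.20 E1.3228
G1 X0.00 Y6.00 E1.4881
G1 X-3.00 Y5.20 E1.6533
G1 X-5.20 Y3.00 E1.8189
G1 X-6.00 Y0.00 E1.9841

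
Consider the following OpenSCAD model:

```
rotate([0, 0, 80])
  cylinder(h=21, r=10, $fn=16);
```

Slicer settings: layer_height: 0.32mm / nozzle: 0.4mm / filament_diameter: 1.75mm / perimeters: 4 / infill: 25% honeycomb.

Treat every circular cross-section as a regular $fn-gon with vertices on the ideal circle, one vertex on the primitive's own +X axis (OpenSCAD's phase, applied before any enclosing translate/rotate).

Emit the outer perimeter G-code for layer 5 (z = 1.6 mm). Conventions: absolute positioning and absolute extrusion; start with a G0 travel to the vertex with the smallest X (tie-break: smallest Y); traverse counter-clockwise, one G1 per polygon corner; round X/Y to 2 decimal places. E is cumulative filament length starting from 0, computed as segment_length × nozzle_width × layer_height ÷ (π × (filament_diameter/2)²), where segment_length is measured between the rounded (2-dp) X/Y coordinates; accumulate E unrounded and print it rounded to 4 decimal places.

G0 X-9.85 Y1.74 Z1.60
G1 X-9.76 Y-2.16 E0.2076
G1 X-8.19 Y-5.74 E0.4156
G1 X-5.37 Y-8.43 E0.6230
G1 X-1.74 Y-9.85 E0.8305
G1 X2.16 Y-9.76 E1.0381
G1 X5.74 Y-8.19 E1.2461
G1 X8.43 Y-5.37 E1.4535
G1 X9.85 Y-1.74 E1.6609
G1 X9.76 Y2.16 E1.8685
G1 X8.19 Y5.74 E2.0765
G1 X5.37 Y8.43 E2.2839
G1 X1.74 Y9.85 E2.4914
G1 X-2.16 Y9.76 E2.6990
G1 X-5.74 Y8.19 E2.9070
G1 X-8.43 Y5.37 E3.1144
G1 X-9.85 Y1.74 E3.3218

At z = 1.6 mm: the r=10 cylinder contributes a regular 16-gon of circumradius 10; (rotated 80° about Z; rotation is an isometry so areas/perimeters/island counts are preserved). The outline is a single polygon with 16 vertices. Extrusion per mm of travel: 0.4 × 0.32 / (π × 0.875²) = 0.053216. Accumulating E over each segment gives final E = 3.3218.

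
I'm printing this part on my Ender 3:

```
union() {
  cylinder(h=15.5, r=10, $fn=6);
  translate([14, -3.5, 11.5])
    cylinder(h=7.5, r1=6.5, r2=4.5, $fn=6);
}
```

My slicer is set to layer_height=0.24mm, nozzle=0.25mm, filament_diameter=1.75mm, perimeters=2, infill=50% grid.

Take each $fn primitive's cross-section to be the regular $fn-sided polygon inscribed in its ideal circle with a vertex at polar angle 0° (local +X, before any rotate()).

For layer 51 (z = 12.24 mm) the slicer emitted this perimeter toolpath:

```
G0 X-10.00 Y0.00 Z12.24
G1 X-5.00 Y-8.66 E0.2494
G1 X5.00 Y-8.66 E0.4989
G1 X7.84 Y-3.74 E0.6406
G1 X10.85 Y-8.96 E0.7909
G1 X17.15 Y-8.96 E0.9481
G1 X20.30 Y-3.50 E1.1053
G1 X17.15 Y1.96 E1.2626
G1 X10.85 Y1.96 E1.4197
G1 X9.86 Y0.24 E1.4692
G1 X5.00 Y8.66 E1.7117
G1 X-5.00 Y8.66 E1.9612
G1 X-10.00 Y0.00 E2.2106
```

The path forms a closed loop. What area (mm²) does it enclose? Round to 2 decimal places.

Apply the shoelace formula to the sequence of (X, Y) vertices; enclosed area = 361.93 mm².

361.93 mm²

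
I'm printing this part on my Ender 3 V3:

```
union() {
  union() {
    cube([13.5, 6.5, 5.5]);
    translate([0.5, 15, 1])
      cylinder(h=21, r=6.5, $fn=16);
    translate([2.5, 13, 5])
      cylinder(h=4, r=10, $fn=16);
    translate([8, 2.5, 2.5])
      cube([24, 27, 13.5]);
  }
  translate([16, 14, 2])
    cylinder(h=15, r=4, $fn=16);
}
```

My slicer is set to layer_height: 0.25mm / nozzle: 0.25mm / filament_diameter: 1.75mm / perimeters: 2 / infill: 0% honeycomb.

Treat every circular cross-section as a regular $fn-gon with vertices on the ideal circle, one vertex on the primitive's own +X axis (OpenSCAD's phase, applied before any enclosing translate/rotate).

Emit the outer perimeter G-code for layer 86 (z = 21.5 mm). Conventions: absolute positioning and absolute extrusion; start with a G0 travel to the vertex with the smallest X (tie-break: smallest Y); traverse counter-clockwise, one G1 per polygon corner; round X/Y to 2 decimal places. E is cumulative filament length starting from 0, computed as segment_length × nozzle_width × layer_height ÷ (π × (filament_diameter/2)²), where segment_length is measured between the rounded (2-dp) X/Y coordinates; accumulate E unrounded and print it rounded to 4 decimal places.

G0 X-6.00 Y15.00 Z21.50
G1 X-5.51 Y12.51 E0.0659
G1 X-4.10 Y10.40 E0.1319
G1 X-1.99 Y8.99 E0.1978
G1 X0.50 Y8.50 E0.2638
G1 X2.99 Y8.99 E0.3297
G1 X5.10 Y10.40 E0.3957
G1 X6.51 Y12.51 E0.4616
G1 X7.00 Y15.00 E0.5275
G1 X6.51 Y17.49 E0.5935
G1 X5.10 Y19.60 E0.6594
G1 X2.99 Y21.01 E0.7254
G1 X0.50 Y21.50 E0.7913
G1 X-1.99 Y21.01 E0.8572
G1 X-4.10 Y19.60 E0.9232
G1 X-5.51 Y17.49 E0.9891
G1 X-6.00 Y15.00 E1.0551

At z = 21.5 mm: the cube is absent (z outside [0, 5.5]); the cylinder at (0.5, 15): section is a regular 16-gon, circumradius r=6.5; the cylinder at (2.5, 13) is absent (z outside [5, 9]); the cube at (8, 2.5) is absent (z outside [2.5, 16]); Taking the union: only the r=6.5 cylinder at (0.5, 15) is present, so the union is just that shape — 1 connected region; the cylinder at (16, 14) is not intersected at this z (z outside [2, 17]); Taking the union: only that combined region is present, so the union is just that shape — 1 connected region. The outline is a single polygon with 16 vertices. Extrusion per mm of travel: 0.25 × 0.25 / (π × 0.875²) = 0.025984. Accumulating E over each segment gives final E = 1.0551.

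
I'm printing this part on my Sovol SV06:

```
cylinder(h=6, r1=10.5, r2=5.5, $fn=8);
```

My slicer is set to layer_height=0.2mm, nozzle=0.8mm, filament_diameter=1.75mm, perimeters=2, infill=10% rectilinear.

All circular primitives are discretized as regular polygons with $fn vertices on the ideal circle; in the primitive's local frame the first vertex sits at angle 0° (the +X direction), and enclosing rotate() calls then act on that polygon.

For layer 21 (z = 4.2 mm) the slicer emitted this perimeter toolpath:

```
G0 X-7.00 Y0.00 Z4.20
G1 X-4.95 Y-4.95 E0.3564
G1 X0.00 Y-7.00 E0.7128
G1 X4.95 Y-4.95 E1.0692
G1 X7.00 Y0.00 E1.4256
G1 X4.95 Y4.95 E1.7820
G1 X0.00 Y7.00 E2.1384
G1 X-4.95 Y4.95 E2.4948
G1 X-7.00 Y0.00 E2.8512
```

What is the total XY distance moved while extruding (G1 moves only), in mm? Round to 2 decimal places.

Sum the Euclidean lengths of each G1 segment: total = 42.86 mm.

42.86 mm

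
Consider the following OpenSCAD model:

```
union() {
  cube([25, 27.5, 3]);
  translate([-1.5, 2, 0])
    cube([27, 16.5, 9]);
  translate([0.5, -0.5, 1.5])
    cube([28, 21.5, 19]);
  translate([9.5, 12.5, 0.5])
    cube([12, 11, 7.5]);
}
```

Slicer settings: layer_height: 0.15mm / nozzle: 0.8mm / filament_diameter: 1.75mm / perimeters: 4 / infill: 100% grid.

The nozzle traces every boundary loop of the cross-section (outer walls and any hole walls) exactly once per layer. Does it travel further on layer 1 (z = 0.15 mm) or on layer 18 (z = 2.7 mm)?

layer 18 (z = 2.7 mm)

Layer 1 (z = 0.15): the 25×27.5 cube contributes its full rectangle (perimeter 105.00 mm); the 27×16.5 cube at (-1.5, 2) contributes its full rectangle (perimeter 87.00 mm); the cube at (0.5, -0.5) does not reach this height (z outside [1.5, 20.5]); the cube at (9.5, 12.5) is absent (z outside [0.5, 8]); Combining (union): the regions partially overlap (shared area 412.50 mm²), so the edge portions inside another operand are dropped and the merged outline is re-measured after clipping — boundary = 109.00 mm. So its perimeter = 109.00 mm. Layer 18 (z = 2.7): the 25×27.5 cube contributes its full rectangle (perimeter 105.00 mm); the 27×16.5 cube at (-1.5, 2) contributes its full rectangle (perimeter 87.00 mm); the cube at (0.5, -0.5) is present — its section is the full 28×21.5 rectangle (perimeter 99.00 mm); the 12×11 cube at (9.5, 12.5) contributes its full rectangle (perimeter 46.00 mm); Merging all regions: the regions partially overlap (shared area 1067.25 mm²), so the edge portions inside another operand are dropped and the merged outline is re-measured after clipping — boundary = 116.00 mm. So its perimeter = 116.00 mm. Layer 18 is larger (116.00 vs 109.00 mm).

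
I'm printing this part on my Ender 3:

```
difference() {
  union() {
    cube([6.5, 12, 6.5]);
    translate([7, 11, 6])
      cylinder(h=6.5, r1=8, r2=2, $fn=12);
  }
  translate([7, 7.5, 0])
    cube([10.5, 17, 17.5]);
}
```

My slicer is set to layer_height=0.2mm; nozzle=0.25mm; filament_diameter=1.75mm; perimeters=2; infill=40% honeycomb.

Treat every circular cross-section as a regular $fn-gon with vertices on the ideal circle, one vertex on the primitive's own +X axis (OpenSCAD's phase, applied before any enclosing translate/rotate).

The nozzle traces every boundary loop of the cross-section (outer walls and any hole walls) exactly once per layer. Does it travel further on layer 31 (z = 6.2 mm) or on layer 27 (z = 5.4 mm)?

Layer 31 (z = 6.2): the cube is present — its section is the full 6.5×12 rectangle (perimeter 37.00 mm); the cone at (7, 11): at t=0.031 of its height the radius interpolates to r₁+(r₂−r₁)t = 7.815, giving a regular 12-gon of that circumradius (perimeter = 2·12·7.815·sin(180°/12) = 48.55 mm); Taking the union: the regions partially overlap (shared area 47.20 mm²), so the edge portions inside another operand are dropped and the merged outline is re-measured after clipping — boundary = 57.85 mm; the 10.5×17 cube at (7, 7.5) contributes its full rectangle (perimeter 55.00 mm); After the difference (first − rest): starting from that combined region, the 10.5×17 cube at (7, 7.5) partially overlaps it — only the 71.52 mm² overlap (of its 178.50 mm²) is removed, clipping the outline — boundary = 60.29 mm. So its perimeter = 60.29 mm. Layer 27 (z = 5.4): the 6.5×12 cube contributes its full rectangle (perimeter 37.00 mm); the cone at (7, 11) does not reach this height (z outside [6, 12.5]); Taking the union: only the 6.5×12 cube is present, so the union is just that shape — boundary = 37.00 mm; the cube at (7, 7.5) is present — its section is the full 10.5×17 rectangle (perimeter 55.00 mm); After the difference (first − rest): starting from that combined region, the 10.5×17 cube at (7, 7.5) misses the remaining region (no effect) — boundary = 37.00 mm. So its perimeter = 37.00 mm. Layer 31 is larger (60.29 vs 37.00 mm).

layer 31 (z = 6.2 mm)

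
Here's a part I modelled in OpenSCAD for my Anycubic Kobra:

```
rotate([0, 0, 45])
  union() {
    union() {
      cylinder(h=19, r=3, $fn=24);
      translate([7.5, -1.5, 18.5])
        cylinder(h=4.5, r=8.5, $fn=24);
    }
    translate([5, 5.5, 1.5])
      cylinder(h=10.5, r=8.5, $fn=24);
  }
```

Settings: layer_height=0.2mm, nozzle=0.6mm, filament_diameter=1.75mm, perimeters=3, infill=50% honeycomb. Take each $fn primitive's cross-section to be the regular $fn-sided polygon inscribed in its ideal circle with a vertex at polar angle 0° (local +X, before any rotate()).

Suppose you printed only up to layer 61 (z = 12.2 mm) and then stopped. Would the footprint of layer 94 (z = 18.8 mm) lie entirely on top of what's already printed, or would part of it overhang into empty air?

Compare the two slices. At z = 12.2: the cylinder: section is a regular 24-gon, circumradius r=3 (area = (24/2)·3.000²·sin(360°/24) = 27.95 mm²); the cylinder at (7.5, -1.5) is not intersected at this z (z outside [18.5, 23]); Merging all regions: only the r=3 cylinder is present, so the union is just that shape — area = 27.95 mm²; the cylinder at (5, 5.5) is absent (z outside [1.5, 12]); Combining (union): only the result so far is present, so the union is just that shape — area = 27.95 mm²; (rotated 45° about Z; rotation is an isometry so areas/perimeters/island counts are preserved). At z = 18.8: the r=3 cylinder gives a regular 24-gon of circumradius 3 (constant along its height) (area = (24/2)·3.000²·sin(360°/24) = 27.95 mm²); the r=8.5 cylinder at (7.5, -1.5) contributes a regular 24-gon of circumradius 8.5 (area = (24/2)·8.500²·sin(360°/24) = 224.40 mm²); Taking the union: the regions partially overlap — summed areas 252.35 mm² minus the doubly-counted overlap 17.70 mm² gives 234.65 mm² — area = 234.65 mm²; the cylinder at (5, 5.5) is not intersected at this z (z outside [1.5, 12]); Combining (union): only that combined region is present, so the union is just that shape — area = 234.65 mm²; (rotated 45° about Z; rotation is an isometry so areas/perimeters/island counts are preserved). Checking containment: at z = 18.8 the cross-section extends beyond the z = 12.2 cross-section by about 206.70 mm².

part overhangs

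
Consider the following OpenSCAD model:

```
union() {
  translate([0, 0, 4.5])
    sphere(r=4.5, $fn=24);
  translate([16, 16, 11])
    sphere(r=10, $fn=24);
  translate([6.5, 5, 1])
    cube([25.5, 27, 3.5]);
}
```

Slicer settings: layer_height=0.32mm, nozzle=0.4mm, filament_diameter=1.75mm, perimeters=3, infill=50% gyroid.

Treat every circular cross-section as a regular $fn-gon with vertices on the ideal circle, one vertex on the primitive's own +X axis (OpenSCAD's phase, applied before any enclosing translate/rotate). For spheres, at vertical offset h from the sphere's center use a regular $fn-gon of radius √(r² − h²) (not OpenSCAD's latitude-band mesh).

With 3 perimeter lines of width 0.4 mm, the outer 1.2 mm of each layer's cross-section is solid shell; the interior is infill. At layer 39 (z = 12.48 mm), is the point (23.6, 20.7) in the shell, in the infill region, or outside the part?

At z = 12.48 mm: the sphere is not intersected at this z (|z−center|=7.980 > r=4.5); the sphere at (16, 16): section is a regular 24-gon, circumradius = √(r²−h²) = √(10²−1.48²) = 9.890; the cube at (6.5, 5) is not intersected at this z (z outside [1, 4.5]); Merging all regions: only the r=10 sphere at (16, 16) is present, so the union is just that shape — 1 connected region. Overall, the cross-section is a single solid region. The nearest boundary edge runs (24.56, 20.94)→(22.99, 22.99); distance from the point to it = 0.91 mm. The point is inside the cross-section, 0.91 mm from the nearest boundary — within the 1.2 mm shell band (3 × 0.4).

shell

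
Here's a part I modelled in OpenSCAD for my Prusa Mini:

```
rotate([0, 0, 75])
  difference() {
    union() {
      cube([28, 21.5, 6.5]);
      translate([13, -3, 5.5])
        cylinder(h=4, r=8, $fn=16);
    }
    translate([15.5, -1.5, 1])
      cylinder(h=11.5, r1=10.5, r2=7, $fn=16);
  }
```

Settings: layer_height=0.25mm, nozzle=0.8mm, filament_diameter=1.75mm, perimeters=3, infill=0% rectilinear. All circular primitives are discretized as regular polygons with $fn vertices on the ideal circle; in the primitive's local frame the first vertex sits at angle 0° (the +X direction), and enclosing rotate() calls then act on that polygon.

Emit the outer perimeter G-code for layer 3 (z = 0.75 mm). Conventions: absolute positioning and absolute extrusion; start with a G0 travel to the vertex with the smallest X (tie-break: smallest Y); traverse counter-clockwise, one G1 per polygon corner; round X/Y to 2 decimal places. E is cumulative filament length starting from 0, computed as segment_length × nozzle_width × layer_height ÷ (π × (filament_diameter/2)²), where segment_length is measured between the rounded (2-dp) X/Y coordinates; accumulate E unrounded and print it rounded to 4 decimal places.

G0 X-20.77 Y5.56 Z0.75
G1 X0.00 Y0.00 E1.7878
G1 X7.25 Y27.05 E4.1164
G1 X-13.52 Y32.61 E5.9043
G1 X-20.77 Y5.56 E8.2329

At z = 0.75 mm: the cube is present — its section is the full 28×21.5 rectangle; the cylinder at (13, -3) does not reach this height (z outside [5.5, 9.5]); Combining (union): only the 28×21.5 cube is present, so the union is just that shape — 1 connected region; the cone at (15.5, -1.5) is not intersected at this z (z outside [1, 12.5]); Taking the first minus the rest: none of the subtracted shapes is present at this height, so the result so far is unchanged — 1 connected region; (whole slice rotated 75° about Z — lengths, areas and connectivity unchanged). The outline is a single polygon with 4 vertices. Extrusion per mm of travel: 0.8 × 0.25 / (π × 0.875²) = 0.083150. Accumulating E over each segment gives final E = 8.2329.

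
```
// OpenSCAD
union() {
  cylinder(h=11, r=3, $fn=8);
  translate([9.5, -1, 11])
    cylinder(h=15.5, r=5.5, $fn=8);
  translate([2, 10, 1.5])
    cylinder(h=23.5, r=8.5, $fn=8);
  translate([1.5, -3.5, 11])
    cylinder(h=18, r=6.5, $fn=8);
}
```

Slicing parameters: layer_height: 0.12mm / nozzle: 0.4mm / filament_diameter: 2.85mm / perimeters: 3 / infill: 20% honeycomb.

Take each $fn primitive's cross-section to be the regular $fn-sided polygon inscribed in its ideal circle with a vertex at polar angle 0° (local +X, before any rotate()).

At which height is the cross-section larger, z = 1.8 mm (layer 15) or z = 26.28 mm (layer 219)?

Layer 15 (z = 1.8): the r=3 cylinder contributes a regular 8-gon of circumradius 3 (area = (8/2)·3.000²·sin(360°/8) = 25.46 mm²); the cylinder at (9.5, -1) is absent (z outside [11, 26.5]); the r=8.5 cylinder at (2, 10) contributes a regular 8-gon of circumradius 8.5 (area = (8/2)·8.500²·sin(360°/8) = 204.35 mm²); the cylinder at (1.5, -3.5) does not reach this height (z outside [11, 29]); Combining (union): the regions partially overlap — summed areas 229.81 mm² minus the doubly-counted overlap 1.75 mm² gives 228.06 mm² — area = 228.06 mm². So its area = 228.06 mm². Layer 219 (z = 26.28): the cylinder is absent (z outside [0, 11]); the r=5.5 cylinder at (9.5, -1) gives a regular 8-gon of circumradius 5.5 (constant along its height) (area = (8/2)·5.500²·sin(360°/8) = 85.56 mm²); the cylinder at (2, 10) is not intersected at this z (z outside [1.5, 25]); the r=6.5 cylinder at (1.5, -3.5) contributes a regular 8-gon of circumradius 6.5 (area = (8/2)·6.500²·sin(360°/8) = 119.50 mm²); Combining (union): the regions partially overlap — summed areas 205.06 mm² minus the doubly-counted overlap 15.97 mm² gives 189.09 mm² — area = 189.09 mm². So its area = 189.09 mm². Layer 15 is larger (228.06 vs 189.09 mm²).

layer 15 (z = 1.8 mm)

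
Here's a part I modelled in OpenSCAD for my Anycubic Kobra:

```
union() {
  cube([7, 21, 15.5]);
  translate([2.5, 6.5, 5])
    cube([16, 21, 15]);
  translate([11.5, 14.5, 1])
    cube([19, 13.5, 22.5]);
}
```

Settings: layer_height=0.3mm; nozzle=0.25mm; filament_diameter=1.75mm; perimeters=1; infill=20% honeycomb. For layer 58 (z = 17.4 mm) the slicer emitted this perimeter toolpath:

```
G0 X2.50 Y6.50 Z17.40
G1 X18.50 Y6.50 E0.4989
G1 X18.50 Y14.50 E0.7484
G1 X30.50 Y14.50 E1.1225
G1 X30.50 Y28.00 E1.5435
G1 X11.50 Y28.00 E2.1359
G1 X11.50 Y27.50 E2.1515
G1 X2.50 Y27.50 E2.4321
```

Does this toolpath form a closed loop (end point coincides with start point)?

Start point (G0): (2.50, 6.50). End point (last G1): the path does not return to the start — open.

no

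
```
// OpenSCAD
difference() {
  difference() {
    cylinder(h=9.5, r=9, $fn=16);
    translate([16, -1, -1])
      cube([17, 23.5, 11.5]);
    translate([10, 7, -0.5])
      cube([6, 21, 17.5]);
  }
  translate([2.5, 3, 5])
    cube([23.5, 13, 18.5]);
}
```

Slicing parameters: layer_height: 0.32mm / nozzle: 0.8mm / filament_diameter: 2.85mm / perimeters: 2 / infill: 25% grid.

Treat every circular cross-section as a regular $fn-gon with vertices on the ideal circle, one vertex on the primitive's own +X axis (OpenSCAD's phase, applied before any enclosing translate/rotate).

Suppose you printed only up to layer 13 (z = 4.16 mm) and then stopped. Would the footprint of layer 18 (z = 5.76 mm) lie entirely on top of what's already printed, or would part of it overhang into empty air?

entirely on top

Compare the two slices. At z = 4.16: the r=9 cylinder contributes a regular 16-gon of circumradius 9 (area = (16/2)·9.000²·sin(360°/16) = 247.98 mm²); the cube at (16, -1) (footprint 17×23.5) is included at this height (area 399.50 mm²); the 6×21 cube at (10, 7) contributes its full rectangle (area 126.00 mm²); After the difference (first − rest): starting from the r=9 cylinder (247.98 mm²), the 17×23.5 cube at (16, -1) misses the remaining region (no effect); the 6×21 cube at (10, 7) misses the remaining region (no effect) — area = 247.98 mm²; the cube at (2.5, 3) is absent (z outside [5, 23.5]); Taking the first minus the rest: none of the subtracted shapes is present at this height, so the result so far is unchanged — area = 247.98 mm². At z = 5.76: the r=9 cylinder contributes a regular 16-gon of circumradius 9 (area = (16/2)·9.000²·sin(360°/16) = 247.98 mm²); the 17×23.5 cube at (16, -1) contributes its full rectangle (area 399.50 mm²); the cube at (10, 7) (footprint 6×21) is included at this height (area 126.00 mm²); After the difference (first − rest): starting from the r=9 cylinder (247.98 mm²), the 17×23.5 cube at (16, -1) misses the remaining region (no effect); the 6×21 cube at (10, 7) misses the remaining region (no effect) — area = 247.98 mm²; the cube at (2.5, 3) is present — its section is the full 23.5×13 rectangle (area 305.50 mm²); After the difference (first − rest): starting from that combined region (247.98 mm²), the 23.5×13 cube at (2.5, 3) partially overlaps it — only the 21.51 mm² overlap (of its 305.50 mm²) is removed, clipping the outline — area = 226.47 mm². Checking containment: the cross-section at z = 5.76 is a subset of the cross-section at z = 4.16.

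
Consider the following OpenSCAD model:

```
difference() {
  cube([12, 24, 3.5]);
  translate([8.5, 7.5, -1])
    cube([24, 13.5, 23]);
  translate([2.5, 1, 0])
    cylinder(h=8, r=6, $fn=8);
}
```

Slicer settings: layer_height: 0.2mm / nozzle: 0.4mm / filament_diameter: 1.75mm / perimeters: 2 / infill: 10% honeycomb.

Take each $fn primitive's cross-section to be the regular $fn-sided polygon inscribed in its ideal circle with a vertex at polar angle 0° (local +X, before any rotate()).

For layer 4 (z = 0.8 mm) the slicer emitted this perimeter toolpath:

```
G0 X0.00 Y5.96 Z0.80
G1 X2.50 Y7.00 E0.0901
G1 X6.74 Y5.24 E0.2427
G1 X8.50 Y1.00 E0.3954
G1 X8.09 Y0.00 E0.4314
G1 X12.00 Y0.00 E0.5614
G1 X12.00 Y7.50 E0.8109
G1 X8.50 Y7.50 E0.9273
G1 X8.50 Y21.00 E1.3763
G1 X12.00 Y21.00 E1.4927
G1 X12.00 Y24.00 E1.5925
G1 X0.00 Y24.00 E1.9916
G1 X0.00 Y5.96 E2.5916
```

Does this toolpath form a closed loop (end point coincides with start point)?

Start point (G0): (0.00, 5.96). End point (last G1): the path returns to the start — closed.

yes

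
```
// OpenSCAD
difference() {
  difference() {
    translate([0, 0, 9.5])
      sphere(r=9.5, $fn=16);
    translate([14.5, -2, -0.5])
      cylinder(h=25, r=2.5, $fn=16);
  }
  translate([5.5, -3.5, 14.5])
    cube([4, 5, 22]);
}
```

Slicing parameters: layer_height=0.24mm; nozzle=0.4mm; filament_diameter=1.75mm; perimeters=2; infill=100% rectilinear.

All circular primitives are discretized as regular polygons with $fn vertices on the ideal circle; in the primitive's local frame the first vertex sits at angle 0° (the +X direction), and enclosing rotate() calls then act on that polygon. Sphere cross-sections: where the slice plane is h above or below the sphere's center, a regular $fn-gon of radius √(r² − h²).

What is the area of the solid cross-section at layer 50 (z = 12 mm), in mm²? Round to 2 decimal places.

At z = 12 mm: the sphere: section is a regular 16-gon, circumradius = √(r²−h²) = √(9.5²−2.5²) = 9.165 (area = (16/2)·9.165²·sin(360°/16) = 257.16 mm²); the cylinder at (14.5, -2): section is a regular 16-gon, circumradius r=2.5 (area = (16/2)·2.500²·sin(360°/16) = 19.13 mm²); Subtracting the remaining from the first: starting from the r=9.5 sphere (257.16 mm²), the r=2.5 cylinder at (14.5, -2) misses the remaining region (no effect) — area = 257.16 mm²; the cube at (5.5, -3.5) is not intersected at this z (z outside [14.5, 36.5]); Taking the first minus the rest: none of the subtracted shapes is present at this height, so the result so far is unchanged — area = 257.16 mm². Overall, the cross-section is a single solid region. Net area = 257.16 mm².

257.16 mm²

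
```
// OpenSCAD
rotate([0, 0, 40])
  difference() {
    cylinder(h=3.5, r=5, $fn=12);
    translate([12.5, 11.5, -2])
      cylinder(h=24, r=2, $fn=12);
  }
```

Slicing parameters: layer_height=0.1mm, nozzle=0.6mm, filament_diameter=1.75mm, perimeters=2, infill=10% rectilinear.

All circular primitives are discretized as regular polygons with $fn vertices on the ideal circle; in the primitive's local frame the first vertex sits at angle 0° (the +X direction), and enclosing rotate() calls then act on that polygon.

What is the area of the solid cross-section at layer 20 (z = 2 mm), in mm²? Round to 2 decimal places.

At z = 2 mm: the cylinder: section is a regular 12-gon, circumradius r=5 (area = (12/2)·5.000²·sin(360°/12) = 75.00 mm²); the cylinder at (12.5, 11.5): section is a regular 12-gon, circumradius r=2 (area = (12/2)·2.000²·sin(360°/12) = 12.00 mm²); After the difference (first − rest): starting from the r=5 cylinder (75.00 mm²), the r=2 cylinder at (12.5, 11.5) misses the remaining region (no effect) — area = 75.00 mm²; (rotated 40° about Z; rotation is an isometry so areas/perimeters/island counts are preserved). Overall, the cross-section is a single solid region. Net area = 75.00 mm².

75.00 mm²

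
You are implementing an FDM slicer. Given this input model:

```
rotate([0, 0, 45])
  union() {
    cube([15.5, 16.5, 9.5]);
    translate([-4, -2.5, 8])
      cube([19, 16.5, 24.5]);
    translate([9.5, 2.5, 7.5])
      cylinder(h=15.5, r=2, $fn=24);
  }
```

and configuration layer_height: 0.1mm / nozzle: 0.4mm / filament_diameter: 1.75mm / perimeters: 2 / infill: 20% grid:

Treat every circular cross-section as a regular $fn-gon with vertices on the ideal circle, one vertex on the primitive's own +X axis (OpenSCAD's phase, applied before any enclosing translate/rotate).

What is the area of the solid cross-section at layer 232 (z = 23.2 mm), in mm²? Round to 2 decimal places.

At z = 23.2 mm: the cube does not reach this height (z outside [0, 9.5]); the cube at (-4, -2.5) (footprint 19×16.5) is included at this height (area 313.50 mm²); the cylinder at (9.5, 2.5) is absent (z outside [7.5, 23]); Combining (union): only the 19×16.5 cube at (-4, -2.5) is present, so the union is just that shape — area = 313.50 mm²; (rotated 45° about Z; rotation is an isometry so areas/perimeters/island counts are preserved). Overall, the cross-section is a single solid region. Net area = 313.50 mm².

313.50 mm²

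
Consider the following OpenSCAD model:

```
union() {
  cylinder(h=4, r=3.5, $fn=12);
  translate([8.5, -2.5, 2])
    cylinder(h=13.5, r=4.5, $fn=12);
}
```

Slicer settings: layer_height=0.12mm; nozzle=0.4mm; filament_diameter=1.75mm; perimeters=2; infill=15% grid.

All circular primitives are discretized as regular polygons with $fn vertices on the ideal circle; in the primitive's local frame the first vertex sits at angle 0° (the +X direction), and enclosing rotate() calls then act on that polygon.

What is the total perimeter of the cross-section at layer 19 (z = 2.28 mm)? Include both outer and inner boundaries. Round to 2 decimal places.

At z = 2.28 mm: the cylinder: section is a regular 12-gon, circumradius r=3.5 (perimeter = 2·12·3.500·sin(180°/12) = 21.74 mm); the r=4.5 cylinder at (8.5, -2.5) contributes a regular 12-gon of circumradius 4.5 (perimeter = 2·12·4.500·sin(180°/12) = 27.95 mm); Taking the union: the 2 present regions are separate (no shared area or edge), so areas and boundary lengths simply add and each stays a separate island — boundary = 49.69 mm. Overall, the cross-section has 2 separate islands. Total boundary length (outer) = 49.69 mm.

49.69 mm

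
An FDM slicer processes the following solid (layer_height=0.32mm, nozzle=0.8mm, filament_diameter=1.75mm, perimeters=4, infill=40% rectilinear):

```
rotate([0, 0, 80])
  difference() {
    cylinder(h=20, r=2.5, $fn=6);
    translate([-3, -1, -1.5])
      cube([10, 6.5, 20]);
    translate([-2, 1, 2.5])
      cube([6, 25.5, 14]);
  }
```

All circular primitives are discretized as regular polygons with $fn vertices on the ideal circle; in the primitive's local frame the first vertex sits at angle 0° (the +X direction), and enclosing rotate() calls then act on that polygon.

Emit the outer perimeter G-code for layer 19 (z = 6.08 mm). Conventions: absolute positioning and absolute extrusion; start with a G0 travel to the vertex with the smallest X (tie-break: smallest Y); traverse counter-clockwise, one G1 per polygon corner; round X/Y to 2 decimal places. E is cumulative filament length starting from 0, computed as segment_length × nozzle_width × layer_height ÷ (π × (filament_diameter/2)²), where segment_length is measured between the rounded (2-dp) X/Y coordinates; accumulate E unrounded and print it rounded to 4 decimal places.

G0 X0.65 Y-2.07 Z6.08
G1 X1.92 Y-1.61 E0.1438
G1 X2.35 Y0.86 E0.4106
G1 X1.32 Y1.72 E0.5534
G1 X0.65 Y-2.07 E0.9631

At z = 6.08 mm: the r=2.5 cylinder contributes a regular 6-gon of circumradius 2.5; the cube at (-3, -1) is present — its section is the full 10×6.5 rectangle; the cube at (-2, 1) is present — its section is the full 6×25.5 rectangle; Subtracting the remaining from the first: starting from the r=2.5 cylinder, the 10×6.5 cube at (-3, -1) partially overlaps it — only the 12.54 mm² overlap (of its 65.00 mm²) is removed, clipping the outline; the 6×25.5 cube at (-2, 1) misses the remaining region (no effect) — 1 connected region; (whole slice rotated 80° about Z — lengths, areas and connectivity unchanged). The outline is a single polygon with 4 vertices. Extrusion per mm of travel: 0.8 × 0.32 / (π × 0.875²) = 0.106432. Accumulating E over each segment gives final E = 0.9631.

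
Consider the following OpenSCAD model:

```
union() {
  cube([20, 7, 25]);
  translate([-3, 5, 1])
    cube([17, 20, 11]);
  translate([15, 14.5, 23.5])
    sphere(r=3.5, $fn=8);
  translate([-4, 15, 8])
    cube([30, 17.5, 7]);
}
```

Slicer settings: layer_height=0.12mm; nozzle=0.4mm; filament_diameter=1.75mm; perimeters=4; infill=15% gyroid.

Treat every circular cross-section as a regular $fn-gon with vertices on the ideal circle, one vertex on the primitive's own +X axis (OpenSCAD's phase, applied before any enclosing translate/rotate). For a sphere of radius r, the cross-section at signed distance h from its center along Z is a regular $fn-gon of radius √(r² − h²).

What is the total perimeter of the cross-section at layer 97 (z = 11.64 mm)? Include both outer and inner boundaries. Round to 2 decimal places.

At z = 11.64 mm: the cube (footprint 20×7) is included at this height (perimeter 54.00 mm); the 17×20 cube at (-3, 5) contributes its full rectangle (perimeter 74.00 mm); the sphere at (15, 14.5) does not reach this height (|z−center|=11.860 > r=3.5); the cube at (-4, 15) (footprint 30×17.5) is included at this height (perimeter 95.00 mm); Combining (union): the regions partially overlap (shared area 198.00 mm²), so the edge portions inside another operand are dropped and the merged outline is re-measured after clipping — boundary = 137.00 mm. Overall, the cross-section is a single solid region. Total boundary length (outer) = 137.00 mm.

137.00 mm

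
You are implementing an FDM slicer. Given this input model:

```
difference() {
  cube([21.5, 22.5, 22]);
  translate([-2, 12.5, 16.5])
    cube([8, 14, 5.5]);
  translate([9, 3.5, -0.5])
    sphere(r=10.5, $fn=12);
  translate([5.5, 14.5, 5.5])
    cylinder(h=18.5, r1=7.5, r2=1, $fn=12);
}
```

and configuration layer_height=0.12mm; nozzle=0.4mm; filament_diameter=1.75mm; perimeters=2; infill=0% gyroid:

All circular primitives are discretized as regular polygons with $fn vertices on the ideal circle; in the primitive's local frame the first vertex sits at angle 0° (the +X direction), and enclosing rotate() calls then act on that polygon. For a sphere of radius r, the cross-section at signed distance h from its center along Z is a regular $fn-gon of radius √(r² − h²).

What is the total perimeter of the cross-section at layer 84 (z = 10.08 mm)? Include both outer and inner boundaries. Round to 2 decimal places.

At z = 10.08 mm: the cube (footprint 21.5×22.5) is included at this height (perimeter 88.00 mm); the cube at (-2, 12.5) is not intersected at this z (z outside [16.5, 22]); the sphere at (9, 3.5) does not reach this height (|z−center|=10.580 > r=10.5); the cone at (5.5, 14.5): at t=0.248 of its height the radius interpolates to r₁+(r₂−r₁)t = 5.891, giving a regular 12-gon of that circumradius (perimeter = 2·12·5.891·sin(180°/12) = 36.59 mm); Subtracting the remaining from the first: starting from the 21.5×22.5 cube, the cone at (5.5, 14.5) partially overlaps it — only the 103.53 mm² overlap (of its 104.10 mm²) is removed, clipping the outline — boundary = 118.65 mm. Overall, the cross-section is a single solid region. Total boundary length (outer) = 118.65 mm.

118.65 mm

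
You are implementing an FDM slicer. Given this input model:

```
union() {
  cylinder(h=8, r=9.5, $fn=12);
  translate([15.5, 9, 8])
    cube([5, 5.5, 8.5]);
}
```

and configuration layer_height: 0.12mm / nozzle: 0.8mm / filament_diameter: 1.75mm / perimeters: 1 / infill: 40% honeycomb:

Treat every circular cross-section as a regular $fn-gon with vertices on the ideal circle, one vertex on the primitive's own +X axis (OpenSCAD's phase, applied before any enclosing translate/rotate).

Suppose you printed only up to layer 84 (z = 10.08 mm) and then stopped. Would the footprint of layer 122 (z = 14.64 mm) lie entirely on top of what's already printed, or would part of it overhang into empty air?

entirely on top

Compare the two slices. At z = 10.08: the cylinder is not intersected at this z (z outside [0, 8]); the cube at (15.5, 9) is present — its section is the full 5×5.5 rectangle (area 27.50 mm²); Merging all regions: only the 5×5.5 cube at (15.5, 9) is present, so the union is just that shape — area = 27.50 mm². At z = 14.64: the cylinder is not intersected at this z (z outside [0, 8]); the cube at (15.5, 9) (footprint 5×5.5) is included at this height (area 27.50 mm²); Taking the union: only the 5×5.5 cube at (15.5, 9) is present, so the union is just that shape — area = 27.50 mm². Checking containment: the cross-section at z = 14.64 is a subset of the cross-section at z = 10.08.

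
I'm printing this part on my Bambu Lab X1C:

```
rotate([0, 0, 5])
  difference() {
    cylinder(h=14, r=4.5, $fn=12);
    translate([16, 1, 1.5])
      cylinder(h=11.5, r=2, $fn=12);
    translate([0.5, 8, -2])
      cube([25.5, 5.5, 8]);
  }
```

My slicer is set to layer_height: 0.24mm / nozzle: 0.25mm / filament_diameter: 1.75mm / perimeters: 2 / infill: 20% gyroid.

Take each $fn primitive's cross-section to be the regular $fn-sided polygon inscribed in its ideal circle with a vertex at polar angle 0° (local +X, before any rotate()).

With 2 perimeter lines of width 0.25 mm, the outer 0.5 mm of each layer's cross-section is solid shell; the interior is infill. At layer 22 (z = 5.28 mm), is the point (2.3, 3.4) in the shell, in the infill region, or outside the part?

At z = 5.28 mm: the cylinder: section is a regular 12-gon, circumradius r=4.5; the cylinder at (16, 1): section is a regular 12-gon, circumradius r=2; the cube at (0.5, 8) is present — its section is the full 25.5×5.5 rectangle; Subtracting the remaining from the first: starting from the r=4.5 cylinder, the r=2 cylinder at (16, 1) misses the remaining region (no effect); the 25.5×5.5 cube at (0.5, 8) misses the remaining region (no effect) — 1 connected region; (whole slice rotated 5° about Z — lengths, areas and connectivity unchanged). Overall, the cross-section is a single solid region. Undo the 5° rotation: the query point maps to (2.588, 3.187) in the un-rotated model frame. The nearest boundary edge runs (2.25, 3.90)→(3.90, 2.25); distance from the point to it = 0.26 mm. The point is inside the cross-section, 0.26 mm from the nearest boundary — within the 0.5 mm shell band (2 × 0.25).

shell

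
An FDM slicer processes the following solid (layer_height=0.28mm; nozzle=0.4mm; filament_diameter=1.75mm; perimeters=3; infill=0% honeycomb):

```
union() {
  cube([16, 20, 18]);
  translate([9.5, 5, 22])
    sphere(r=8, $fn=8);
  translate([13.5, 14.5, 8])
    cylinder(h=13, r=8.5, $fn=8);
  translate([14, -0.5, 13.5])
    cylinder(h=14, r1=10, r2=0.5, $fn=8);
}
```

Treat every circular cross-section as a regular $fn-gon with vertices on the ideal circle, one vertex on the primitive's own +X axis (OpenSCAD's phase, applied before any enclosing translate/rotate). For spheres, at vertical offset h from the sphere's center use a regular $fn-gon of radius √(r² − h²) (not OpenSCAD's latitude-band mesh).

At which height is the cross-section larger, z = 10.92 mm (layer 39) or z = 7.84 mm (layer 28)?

Layer 39 (z = 10.92): the cube is present — its section is the full 16×20 rectangle (area 320.00 mm²); the sphere at (9.5, 5) does not reach this height (|z−center|=11.080 > r=8); the r=8.5 cylinder at (13.5, 14.5) contributes a regular 8-gon of circumradius 8.5 (area = (8/2)·8.500²·sin(360°/8) = 204.35 mm²); the cone at (14, -0.5) is absent (z outside [13.5, 27.5]); Combining (union): the regions partially overlap — summed areas 524.35 mm² minus the doubly-counted overlap 125.28 mm² gives 399.07 mm² — area = 399.07 mm². So its area = 399.07 mm². Layer 28 (z = 7.84): the cube (footprint 16×20) is included at this height (area 320.00 mm²); the sphere at (9.5, 5) is not intersected at this z (|z−center|=14.160 > r=8); the cylinder at (13.5, 14.5) is absent (z outside [8, 21]); the cone at (14, -0.5) does not reach this height (z outside [13.5, 27.5]); Merging all regions: only the 16×20 cube is present, so the union is just that shape — area = 320.00 mm². So its area = 320.00 mm². Layer 39 is larger (399.07 vs 320.00 mm²).

layer 39 (z = 10.92 mm)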